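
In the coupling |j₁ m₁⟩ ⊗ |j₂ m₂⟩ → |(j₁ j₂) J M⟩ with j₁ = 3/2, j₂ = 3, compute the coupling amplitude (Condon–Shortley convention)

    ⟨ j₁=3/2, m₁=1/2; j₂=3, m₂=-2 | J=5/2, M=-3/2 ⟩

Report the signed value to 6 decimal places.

triangle: 2!×1!×4!/8! = 48/40320
(j±m)!: 2!×1!×1!×5!×1!×4! = 5760
prefactor² = (2J+1)×Δ×N² = 288/7
  k=0: +1/(0!×2!×1!×1!×0!×3!) = 1/12
  k=1: −1/(1!×1!×0!×0!×1!×4!) = -1/24
Σ = 1/24  ⇒  CG² = 288/7×1/24² = 1/14
CG = +√(1/14) = +0.267261

+√(1/14) = +0.267261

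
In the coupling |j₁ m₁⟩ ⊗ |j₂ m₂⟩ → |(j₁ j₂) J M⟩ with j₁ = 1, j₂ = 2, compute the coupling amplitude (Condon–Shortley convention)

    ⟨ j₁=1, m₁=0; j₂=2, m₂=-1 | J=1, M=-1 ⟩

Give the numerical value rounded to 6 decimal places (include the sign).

−√(3/10) ≈ -0.547723

j₁+j₂−J=2  J+j₁−j₂=0  J−j₁+j₂=2  j₁+j₂+J+1=5
(j₁±m₁, j₂±m₂, J±M) = (1,1,1,3,0,2)
P² = 6/5
sum k=1..1:
  [1] −1/2 = -1/2
S = -1/2
C² = P²·S² = 3/10 ; C = -0.547723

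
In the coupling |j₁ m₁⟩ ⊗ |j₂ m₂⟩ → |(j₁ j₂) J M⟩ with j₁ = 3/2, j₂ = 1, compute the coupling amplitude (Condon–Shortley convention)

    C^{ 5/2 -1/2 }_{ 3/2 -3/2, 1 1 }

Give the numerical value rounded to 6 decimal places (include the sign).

+√(1/10) ≈ +0.316228

j₁+j₂−J=0  J+j₁−j₂=3  J−j₁+j₂=2  j₁+j₂+J+1=6
(j₁±m₁, j₂±m₂, J±M) = (0,3,2,0,2,3)
P² = 72/5
sum k=0..0:
  [0] +1/12 = 1/12
S = 1/12
C² = P²·S² = 1/10 ; C = +0.316228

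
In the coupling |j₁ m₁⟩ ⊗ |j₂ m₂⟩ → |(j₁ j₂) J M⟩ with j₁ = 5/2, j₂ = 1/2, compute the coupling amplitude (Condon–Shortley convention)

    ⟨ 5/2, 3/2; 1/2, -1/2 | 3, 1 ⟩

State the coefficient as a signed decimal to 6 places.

j₁+j₂−J=0  J+j₁−j₂=5  J−j₁+j₂=1  j₁+j₂+J+1=7
(j₁±m₁, j₂±m₂, J±M) = (4,1,0,1,4,2)
P² = 192
sum k=0..0:
  [0] +1/24 = 1/24
S = 1/24
C² = P²·S² = 1/3 ; C = +0.577350

+√(1/3) = +0.577350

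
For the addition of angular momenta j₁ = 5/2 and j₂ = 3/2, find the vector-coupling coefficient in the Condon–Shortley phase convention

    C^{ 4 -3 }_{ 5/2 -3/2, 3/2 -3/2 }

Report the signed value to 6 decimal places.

+0.790569

j₁+j₂−J=0  J+j₁−j₂=5  J−j₁+j₂=3  j₁+j₂+J+1=9
(j₁±m₁, j₂±m₂, J±M) = (1,4,0,3,1,7)
P² = 12960
sum k=0..0:
  [0] +1/144 = 1/144
S = 1/144
C² = P²·S² = 5/8 ; C = +0.790569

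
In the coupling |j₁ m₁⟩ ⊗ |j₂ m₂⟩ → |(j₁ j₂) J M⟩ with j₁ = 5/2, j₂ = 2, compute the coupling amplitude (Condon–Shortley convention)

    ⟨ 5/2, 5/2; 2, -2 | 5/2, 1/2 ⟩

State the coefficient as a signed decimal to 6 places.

√[6·2!3!2!/8! · 5!0!0!4!3!2!] = √(864/7)
  +(−1)^0/∏(0,2,0,0,3,2)! = 1/24  (running 1/24)
⟨..|..⟩ = √(864/7)·(1/24) = +0.462910

+√(3/14) = +0.462910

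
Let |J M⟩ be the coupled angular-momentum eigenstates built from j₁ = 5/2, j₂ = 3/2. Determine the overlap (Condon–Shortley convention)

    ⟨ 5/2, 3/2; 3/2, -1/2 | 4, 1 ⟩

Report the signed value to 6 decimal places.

+0.517549

triangle: 0!*5!*3!/9! = 720/362880
(j±m)!: 4!*1!*1!*2!*5!*3! = 34560
prefactor² = (2J+1)*Δ*N² = 4320/7
  k=0: +1/(0!*0!*1!*1!*4!*2!) = 1/48
Σ = 1/48  ⇒  CG² = 4320/7*1/48² = 15/56
CG = +√(15/56) = +0.517549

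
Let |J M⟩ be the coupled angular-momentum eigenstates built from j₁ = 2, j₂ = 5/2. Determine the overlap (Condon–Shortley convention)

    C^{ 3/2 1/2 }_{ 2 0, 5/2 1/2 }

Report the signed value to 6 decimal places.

√[4·3!1!2!/7! · 2!2!3!2!2!1!] = √(32/35)
  +(−1)^1/∏(1,2,1,2,0,0)! = -1/4  (running -1/4)
  +(−1)^2/∏(2,1,0,1,1,1)! = 1/2  (running 1/4)
⟨..|..⟩ = √(32/35)·(1/4) = +0.239046

+0.239046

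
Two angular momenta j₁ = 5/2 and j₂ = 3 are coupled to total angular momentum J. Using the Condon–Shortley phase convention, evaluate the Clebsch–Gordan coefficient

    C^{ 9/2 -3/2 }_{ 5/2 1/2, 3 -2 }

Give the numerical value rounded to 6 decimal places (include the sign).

j₁+j₂−J=1  J+j₁−j₂=4  J−j₁+j₂=5  j₁+j₂+J+1=11
(j₁±m₁, j₂±m₂, J±M) = (3,2,1,5,3,6)
P² = 345600/77
sum k=0..1:
  [0] +1/96 = 1/96
  [1] −1/720 = -1/720
S = 13/1440
C² = P²·S² = 169/462 ; C = +0.604815

+√(169/462) = +0.604815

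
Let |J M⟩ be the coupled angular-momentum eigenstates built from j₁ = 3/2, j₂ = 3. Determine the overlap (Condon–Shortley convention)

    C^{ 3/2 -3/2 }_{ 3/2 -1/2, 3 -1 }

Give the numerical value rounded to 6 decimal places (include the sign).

+0.338062  (= +√(4/35))

√[4·3!0!3!/7! · 1!2!2!4!0!3!] = √(576/35)
  +(−1)^2/∏(2,1,0,0,0,3)! = 1/12  (running 1/12)
⟨..|..⟩ = √(576/35)·(1/12) = +0.338062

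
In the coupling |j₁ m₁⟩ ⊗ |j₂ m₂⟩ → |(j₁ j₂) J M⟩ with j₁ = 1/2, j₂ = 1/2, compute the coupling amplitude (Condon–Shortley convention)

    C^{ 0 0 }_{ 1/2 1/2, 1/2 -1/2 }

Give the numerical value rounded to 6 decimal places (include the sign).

triangle: 1!*0!*0!/2! = 1/2
(j±m)!: 1!*0!*0!*1!*0!*0! = 1
prefactor² = (2J+1)*Δ*N² = 1/2
  k=0: +1/(0!*1!*0!*0!*0!*0!) = 1
Σ = 1  ⇒  CG² = 1/2*1² = 1/2
CG = +√(1/2) = +0.707107

+√(1/2) = +0.707107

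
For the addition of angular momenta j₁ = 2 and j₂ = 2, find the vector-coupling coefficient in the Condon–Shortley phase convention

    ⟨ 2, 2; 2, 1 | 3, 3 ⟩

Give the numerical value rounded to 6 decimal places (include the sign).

j₁+j₂−J=1  J+j₁−j₂=3  J−j₁+j₂=3  j₁+j₂+J+1=8
(j₁±m₁, j₂±m₂, J±M) = (4,0,3,1,6,0)
P² = 648
sum k=0..0:
  [0] +1/36 = 1/36
S = 1/36
C² = P²·S² = 1/2 ; C = +0.707107

+√(1/2) ≈ +0.707107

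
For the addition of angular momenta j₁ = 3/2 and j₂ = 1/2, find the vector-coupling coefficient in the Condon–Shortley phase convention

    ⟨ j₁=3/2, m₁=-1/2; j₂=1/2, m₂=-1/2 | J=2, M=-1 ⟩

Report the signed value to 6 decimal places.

triangle: 0!·3!·1!/5! = 6/120
(j±m)!: 1!·2!·0!·1!·1!·3! = 12
prefactor² = (2J+1)·Δ·N² = 3
  k=0: +1/(0!·0!·2!·0!·1!·1!) = 1/2
Σ = 1/2  ⇒  CG² = 3·1/2² = 3/4
CG = +√(3/4) = +0.866025

+√(3/4) ≈ +0.866025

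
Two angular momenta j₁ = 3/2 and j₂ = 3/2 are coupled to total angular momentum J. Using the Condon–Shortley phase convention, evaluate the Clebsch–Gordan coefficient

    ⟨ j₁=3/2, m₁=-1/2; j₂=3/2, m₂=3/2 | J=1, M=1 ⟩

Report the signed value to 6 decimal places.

+0.547723

j₁+j₂−J=2  J+j₁−j₂=1  J−j₁+j₂=1  j₁+j₂+J+1=5
(j₁±m₁, j₂±m₂, J±M) = (1,2,3,0,2,0)
P² = 6/5
sum k=2..2:
  [2] +1/2 = 1/2
S = 1/2
C² = P²·S² = 3/10 ; C = +0.547723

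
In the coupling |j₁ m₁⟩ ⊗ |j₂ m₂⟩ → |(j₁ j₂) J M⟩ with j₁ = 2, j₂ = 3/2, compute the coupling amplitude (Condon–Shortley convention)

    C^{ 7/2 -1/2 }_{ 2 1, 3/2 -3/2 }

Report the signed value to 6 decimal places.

+√(4/35) ≈ +0.338062

triangle: 0!·4!·3!/8! = 144/40320
(j±m)!: 3!·1!·0!·3!·3!·4! = 5184
prefactor² = (2J+1)·Δ·N² = 5184/35
  k=0: +1/(0!·0!·1!·0!·3!·3!) = 1/36
Σ = 1/36  ⇒  CG² = 5184/35·1/36² = 4/35
CG = +√(4/35) = +0.338062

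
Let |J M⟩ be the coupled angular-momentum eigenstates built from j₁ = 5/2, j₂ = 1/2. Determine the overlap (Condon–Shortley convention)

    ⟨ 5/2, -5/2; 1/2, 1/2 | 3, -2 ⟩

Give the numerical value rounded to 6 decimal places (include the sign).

√[7·0!5!1!/7! · 0!5!1!0!1!5!] = √(2400)
  +(−1)^0/∏(0,0,5,1,0,0)! = 1/120  (running 1/120)
⟨..|..⟩ = √(2400)·(1/120) = +0.408248

+0.408248  (= +√(1/6))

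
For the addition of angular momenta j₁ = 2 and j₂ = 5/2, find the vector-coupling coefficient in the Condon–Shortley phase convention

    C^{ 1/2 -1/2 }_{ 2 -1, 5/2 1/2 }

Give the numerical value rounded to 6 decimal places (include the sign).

triangle: 4!*0!*1!/6! = 24/720
(j±m)!: 1!*3!*3!*2!*0!*1! = 72
prefactor² = (2J+1)*Δ*N² = 24/5
  k=3: −1/(3!*1!*0!*0!*0!*1!) = -1/6
Σ = -1/6  ⇒  CG² = 24/5*(-1/6)² = 2/15
CG = −√(2/15) = -0.365148

-0.365148  (= −√(2/15))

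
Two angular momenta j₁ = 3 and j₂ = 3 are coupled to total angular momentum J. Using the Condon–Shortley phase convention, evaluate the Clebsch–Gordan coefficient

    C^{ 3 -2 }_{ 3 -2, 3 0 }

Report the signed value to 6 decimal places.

j₁+j₂−J=3  J+j₁−j₂=3  J−j₁+j₂=3  j₁+j₂+J+1=10
(j₁±m₁, j₂±m₂, J±M) = (1,5,3,3,1,5)
P² = 216
sum k=2..3:
  [2] +1/24 = 1/24
  [3] −1/72 = -1/72
S = 1/36
C² = P²·S² = 1/6 ; C = +0.408248

+0.408248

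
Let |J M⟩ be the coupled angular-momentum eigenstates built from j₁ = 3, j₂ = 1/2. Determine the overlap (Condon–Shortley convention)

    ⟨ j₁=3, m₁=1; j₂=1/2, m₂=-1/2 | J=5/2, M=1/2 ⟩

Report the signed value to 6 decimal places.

j₁+j₂−J=1  J+j₁−j₂=5  J−j₁+j₂=0  j₁+j₂+J+1=7
(j₁±m₁, j₂±m₂, J±M) = (4,2,0,1,3,2)
P² = 576/7
sum k=0..0:
  [0] +1/12 = 1/12
S = 1/12
C² = P²·S² = 4/7 ; C = +0.755929

+√(4/7) ≈ +0.755929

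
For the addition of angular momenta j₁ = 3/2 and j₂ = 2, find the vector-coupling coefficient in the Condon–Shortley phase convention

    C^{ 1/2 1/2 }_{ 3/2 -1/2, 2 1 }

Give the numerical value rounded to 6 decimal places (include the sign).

j₁+j₂−J=3  J+j₁−j₂=0  J−j₁+j₂=1  j₁+j₂+J+1=5
(j₁±m₁, j₂±m₂, J±M) = (1,2,3,1,1,0)
P² = 6/5
sum k=2..2:
  [2] +1/2 = 1/2
S = 1/2
C² = P²·S² = 3/10 ; C = +0.547723

+0.547723  (= +√(3/10))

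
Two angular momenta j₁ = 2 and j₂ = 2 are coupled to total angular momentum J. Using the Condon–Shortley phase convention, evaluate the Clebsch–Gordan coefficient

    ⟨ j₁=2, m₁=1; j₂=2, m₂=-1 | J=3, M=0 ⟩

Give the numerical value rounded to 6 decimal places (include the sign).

j₁+j₂−J=1  J+j₁−j₂=3  J−j₁+j₂=3  j₁+j₂+J+1=8
(j₁±m₁, j₂±m₂, J±M) = (3,1,1,3,3,3)
P² = 81/10
sum k=0..1:
  [0] +1/4 = 1/4
  [1] −1/36 = -1/36
S = 2/9
C² = P²·S² = 2/5 ; C = +0.632456

+√(2/5) ≈ +0.632456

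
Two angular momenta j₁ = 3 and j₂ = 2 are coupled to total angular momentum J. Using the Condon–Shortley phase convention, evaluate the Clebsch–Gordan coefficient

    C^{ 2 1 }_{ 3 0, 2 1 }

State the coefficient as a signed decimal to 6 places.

√[5·3!3!1!/8! · 3!3!3!1!3!1!] = √(81/14)
  +(−1)^2/∏(2,1,1,1,2,0)! = 1/4  (running 1/4)
  +(−1)^3/∏(3,0,0,0,3,1)! = -1/36  (running 2/9)
⟨..|..⟩ = √(81/14)·(2/9) = +0.534522

+0.534522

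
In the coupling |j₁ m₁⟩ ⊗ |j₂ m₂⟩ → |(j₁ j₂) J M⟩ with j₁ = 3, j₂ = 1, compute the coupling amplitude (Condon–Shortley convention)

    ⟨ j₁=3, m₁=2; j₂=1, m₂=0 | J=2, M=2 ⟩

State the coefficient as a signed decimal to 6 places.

triangle: 2!·4!·0!/7! = 48/5040
(j±m)!: 5!·1!·1!·1!·4!·0! = 2880
prefactor² = (2J+1)·Δ·N² = 960/7
  k=1: −1/(1!·1!·0!·0!·4!·0!) = -1/24
Σ = -1/24  ⇒  CG² = 960/7·(-1/24)² = 5/21
CG = −√(5/21) = -0.487950

-0.487950  (= −√(5/21))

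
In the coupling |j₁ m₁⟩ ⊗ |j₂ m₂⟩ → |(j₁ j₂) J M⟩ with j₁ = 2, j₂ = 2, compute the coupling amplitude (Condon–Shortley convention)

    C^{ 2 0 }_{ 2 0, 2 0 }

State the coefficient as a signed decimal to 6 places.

triangle: 2!·2!·2!/7! = 8/5040
(j±m)!: 2!·2!·2!·2!·2!·2! = 64
prefactor² = (2J+1)·Δ·N² = 32/63
  k=0: +1/(0!·2!·2!·2!·0!·0!) = 1/8
  k=1: −1/(1!·1!·1!·1!·1!·1!) = -1
  k=2: +1/(2!·0!·0!·0!·2!·2!) = 1/8
Σ = -3/4  ⇒  CG² = 32/63·(-3/4)² = 2/7
CG = −√(2/7) = -0.534522

-0.534522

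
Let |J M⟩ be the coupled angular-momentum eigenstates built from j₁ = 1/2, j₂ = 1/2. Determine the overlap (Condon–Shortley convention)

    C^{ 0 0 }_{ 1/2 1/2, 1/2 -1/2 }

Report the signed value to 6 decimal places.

+0.707107  (= +√(1/2))

j₁+j₂−J=1  J+j₁−j₂=0  J−j₁+j₂=0  j₁+j₂+J+1=2
(j₁±m₁, j₂±m₂, J±M) = (1,0,0,1,0,0)
P² = 1/2
sum k=0..0:
  [0] +1/1 = 1
S = 1
C² = P²·S² = 1/2 ; C = +0.707107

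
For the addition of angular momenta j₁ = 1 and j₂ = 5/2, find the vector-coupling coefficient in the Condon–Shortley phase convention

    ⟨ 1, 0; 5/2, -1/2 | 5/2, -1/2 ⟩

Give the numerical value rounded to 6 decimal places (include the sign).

+0.169031

j₁+j₂−J=1  J+j₁−j₂=1  J−j₁+j₂=4  j₁+j₂+J+1=7
(j₁±m₁, j₂±m₂, J±M) = (1,1,2,3,2,3)
P² = 144/35
sum k=0..1:
  [0] +1/4 = 1/4
  [1] −1/6 = -1/6
S = 1/12
C² = P²·S² = 1/35 ; C = +0.169031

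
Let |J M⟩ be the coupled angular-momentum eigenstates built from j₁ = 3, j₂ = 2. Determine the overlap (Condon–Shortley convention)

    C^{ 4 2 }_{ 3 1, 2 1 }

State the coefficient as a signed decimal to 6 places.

j₁+j₂−J=1  J+j₁−j₂=5  J−j₁+j₂=3  j₁+j₂+J+1=10
(j₁±m₁, j₂±m₂, J±M) = (4,2,3,1,6,2)
P² = 5184/7
sum k=0..1:
  [0] +1/72 = 1/72
  [1] −1/48 = -1/48
S = -1/144
C² = P²·S² = 1/28 ; C = -0.188982

-0.188982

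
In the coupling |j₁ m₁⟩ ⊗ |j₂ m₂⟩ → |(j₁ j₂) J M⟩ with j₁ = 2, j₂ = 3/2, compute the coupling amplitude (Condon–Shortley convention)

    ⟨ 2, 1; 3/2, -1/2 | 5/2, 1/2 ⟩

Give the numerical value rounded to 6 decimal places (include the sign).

√[6·1!3!2!/7! · 3!1!1!2!3!2!] = √(72/35)
  +(−1)^0/∏(0,1,1,1,2,1)! = 1/2  (running 1/2)
  +(−1)^1/∏(1,0,0,0,3,2)! = -1/12  (running 5/12)
⟨..|..⟩ = √(72/35)·(5/12) = +0.597614

+0.597614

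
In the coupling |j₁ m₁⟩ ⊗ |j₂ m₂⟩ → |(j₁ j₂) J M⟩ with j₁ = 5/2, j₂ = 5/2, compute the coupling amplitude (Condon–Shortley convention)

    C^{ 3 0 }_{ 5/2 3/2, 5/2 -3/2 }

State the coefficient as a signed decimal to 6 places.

+√(49/180) ≈ +0.521749

triangle: 2!*3!*3!/9! = 72/362880
(j±m)!: 4!*1!*1!*4!*3!*3! = 20736
prefactor² = (2J+1)*Δ*N² = 144/5
  k=0: +1/(0!*2!*1!*1!*2!*2!) = 1/8
  k=1: −1/(1!*1!*0!*0!*3!*3!) = -1/36
Σ = 7/72  ⇒  CG² = 144/5*7/72² = 49/180
CG = +√(49/180) = +0.521749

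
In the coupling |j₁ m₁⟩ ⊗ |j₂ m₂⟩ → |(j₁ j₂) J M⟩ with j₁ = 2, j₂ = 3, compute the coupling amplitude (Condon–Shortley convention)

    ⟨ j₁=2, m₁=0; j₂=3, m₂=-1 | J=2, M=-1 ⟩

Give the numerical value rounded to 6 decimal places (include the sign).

triangle: 3!·1!·3!/8! = 36/40320
(j±m)!: 2!·2!·2!·4!·1!·3! = 1152
prefactor² = (2J+1)·Δ·N² = 36/7
  k=1: −1/(1!·2!·1!·1!·0!·2!) = -1/4
  k=2: +1/(2!·1!·0!·0!·1!·3!) = 1/12
Σ = -1/6  ⇒  CG² = 36/7·(-1/6)² = 1/7
CG = −√(1/7) = -0.377964

−√(1/7) = -0.377964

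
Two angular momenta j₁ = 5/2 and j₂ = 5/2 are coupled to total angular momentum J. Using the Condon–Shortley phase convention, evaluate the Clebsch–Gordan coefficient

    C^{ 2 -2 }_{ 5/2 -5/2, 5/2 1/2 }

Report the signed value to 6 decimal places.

−√(5/28) = -0.422577

√[5·3!2!2!/8! · 0!5!3!2!0!4!] = √(720/7)
  +(−1)^3/∏(3,0,2,0,0,2)! = -1/24  (running -1/24)
⟨..|..⟩ = √(720/7)·(-1/24) = -0.422577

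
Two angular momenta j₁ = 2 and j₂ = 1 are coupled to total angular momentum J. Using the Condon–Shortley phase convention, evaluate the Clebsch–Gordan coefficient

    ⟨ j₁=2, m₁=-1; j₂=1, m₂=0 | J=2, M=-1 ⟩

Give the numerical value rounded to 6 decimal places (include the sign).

j₁+j₂−J=1  J+j₁−j₂=3  J−j₁+j₂=1  j₁+j₂+J+1=6
(j₁±m₁, j₂±m₂, J±M) = (1,3,1,1,1,3)
P² = 3/2
sum k=0..1:
  [0] +1/6 = 1/6
  [1] −1/2 = -1/2
S = -1/3
C² = P²·S² = 1/6 ; C = -0.408248

−√(1/6) = -0.408248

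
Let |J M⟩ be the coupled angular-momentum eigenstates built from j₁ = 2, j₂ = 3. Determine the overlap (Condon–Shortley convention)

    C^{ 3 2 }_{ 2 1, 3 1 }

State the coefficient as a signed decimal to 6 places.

−√(1/4) ≈ -0.500000

triangle: 2!*2!*4!/9! = 96/362880
(j±m)!: 3!*1!*4!*2!*5!*1! = 34560
prefactor² = (2J+1)*Δ*N² = 64
  k=0: +1/(0!*2!*1!*4!*1!*0!) = 1/48
  k=1: −1/(1!*1!*0!*3!*2!*1!) = -1/12
Σ = -1/16  ⇒  CG² = 64*(-1/16)² = 1/4
CG = −√(1/4) = -0.500000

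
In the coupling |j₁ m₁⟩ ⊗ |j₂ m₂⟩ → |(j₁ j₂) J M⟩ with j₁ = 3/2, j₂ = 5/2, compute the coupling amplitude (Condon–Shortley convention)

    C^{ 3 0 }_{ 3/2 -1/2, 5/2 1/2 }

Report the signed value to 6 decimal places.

−√(1/5) = -0.447214

triangle: 1!*2!*4!/8! = 48/40320
(j±m)!: 1!*2!*3!*2!*3!*3! = 864
prefactor² = (2J+1)*Δ*N² = 36/5
  k=0: +1/(0!*1!*2!*3!*0!*1!) = 1/12
  k=1: −1/(1!*0!*1!*2!*1!*2!) = -1/4
Σ = -1/6  ⇒  CG² = 36/5*(-1/6)² = 1/5
CG = −√(1/5) = -0.447214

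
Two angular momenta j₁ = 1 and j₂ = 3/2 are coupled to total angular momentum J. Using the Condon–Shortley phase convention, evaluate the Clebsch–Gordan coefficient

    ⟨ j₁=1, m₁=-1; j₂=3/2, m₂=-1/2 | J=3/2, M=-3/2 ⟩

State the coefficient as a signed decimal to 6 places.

√[4·1!1!2!/5! · 0!2!1!2!0!3!] = √(8/5)
  +(−1)^1/∏(1,0,1,0,0,2)! = -1/2  (running -1/2)
⟨..|..⟩ = √(8/5)·(-1/2) = -0.632456

-0.632456  (= −√(2/5))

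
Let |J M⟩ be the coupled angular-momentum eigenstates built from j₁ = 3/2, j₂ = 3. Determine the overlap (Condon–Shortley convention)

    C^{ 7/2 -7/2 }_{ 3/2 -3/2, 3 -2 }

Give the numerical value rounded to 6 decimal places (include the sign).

√[8·1!2!5!/9! · 0!3!1!5!0!7!] = √(19200)
  +(−1)^1/∏(1,0,2,0,0,5)! = -1/240  (running -1/240)
⟨..|..⟩ = √(19200)·(-1/240) = -0.577350

-0.577350  (= −√(1/3))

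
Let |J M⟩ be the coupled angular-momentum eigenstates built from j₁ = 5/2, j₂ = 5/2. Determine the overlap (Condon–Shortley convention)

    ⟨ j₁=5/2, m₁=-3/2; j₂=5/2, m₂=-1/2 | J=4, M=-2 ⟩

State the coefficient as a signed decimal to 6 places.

triangle: 1!·4!·4!/10! = 576/3628800
(j±m)!: 1!·4!·2!·3!·2!·6! = 414720
prefactor² = (2J+1)·Δ·N² = 20736/35
  k=0: +1/(0!·1!·4!·2!·0!·2!) = 1/96
  k=1: −1/(1!·0!·3!·1!·1!·3!) = -1/36
Σ = -5/288  ⇒  CG² = 20736/35·(-5/288)² = 5/28
CG = −√(5/28) = -0.422577

-0.422577  (= −√(5/28))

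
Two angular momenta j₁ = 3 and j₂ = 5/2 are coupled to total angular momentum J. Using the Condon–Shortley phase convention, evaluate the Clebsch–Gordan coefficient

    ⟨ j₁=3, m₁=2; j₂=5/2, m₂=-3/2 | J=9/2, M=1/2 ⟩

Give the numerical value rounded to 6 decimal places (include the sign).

+√(361/1386) = +0.510355

√[10·1!5!4!/11! · 5!1!1!4!5!4!] = √(460800/77)
  +(−1)^0/∏(0,1,1,1,4,3)! = 1/144  (running 1/144)
  +(−1)^1/∏(1,0,0,0,5,4)! = -1/2880  (running 19/2880)
⟨..|..⟩ = √(460800/77)·(19/2880) = +0.510355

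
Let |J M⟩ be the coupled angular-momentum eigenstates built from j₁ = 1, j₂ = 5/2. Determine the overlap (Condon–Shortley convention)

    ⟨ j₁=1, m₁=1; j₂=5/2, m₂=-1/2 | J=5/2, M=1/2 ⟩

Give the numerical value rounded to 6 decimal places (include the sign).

+0.717137

triangle: 1!*1!*4!/7! = 24/5040
(j±m)!: 2!*0!*2!*3!*3!*2! = 288
prefactor² = (2J+1)*Δ*N² = 288/35
  k=0: +1/(0!*1!*0!*2!*1!*2!) = 1/4
Σ = 1/4  ⇒  CG² = 288/35*1/4² = 18/35
CG = +√(18/35) = +0.717137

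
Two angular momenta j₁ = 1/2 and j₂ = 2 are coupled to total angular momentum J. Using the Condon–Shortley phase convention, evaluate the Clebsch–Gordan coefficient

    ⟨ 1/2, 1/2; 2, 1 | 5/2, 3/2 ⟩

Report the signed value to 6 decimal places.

+√(4/5) ≈ +0.894427

√[6·0!1!4!/6! · 1!0!3!1!4!1!] = √(144/5)
  +(−1)^0/∏(0,0,0,3,1,1)! = 1/6  (running 1/6)
⟨..|..⟩ = √(144/5)·(1/6) = +0.894427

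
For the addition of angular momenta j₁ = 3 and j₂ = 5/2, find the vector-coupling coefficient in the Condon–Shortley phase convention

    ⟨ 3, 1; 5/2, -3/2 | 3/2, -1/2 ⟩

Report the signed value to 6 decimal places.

j₁+j₂−J=4  J+j₁−j₂=2  J−j₁+j₂=1  j₁+j₂+J+1=8
(j₁±m₁, j₂±m₂, J±M) = (4,2,1,4,1,2)
P² = 384/35
sum k=0..1:
  [0] +1/48 = 1/48
  [1] −1/6 = -1/6
S = -7/48
C² = P²·S² = 7/30 ; C = -0.483046

−√(7/30) ≈ -0.483046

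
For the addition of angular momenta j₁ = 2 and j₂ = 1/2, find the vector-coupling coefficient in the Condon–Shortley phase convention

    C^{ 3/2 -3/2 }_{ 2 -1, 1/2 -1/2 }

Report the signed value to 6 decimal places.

+√(1/5) ≈ +0.447214

triangle: 1!×3!×0!/5! = 6/120
(j±m)!: 1!×3!×0!×1!×0!×3! = 36
prefactor² = (2J+1)×Δ×N² = 36/5
  k=0: +1/(0!×1!×3!×0!×0!×0!) = 1/6
Σ = 1/6  ⇒  CG² = 36/5×1/6² = 1/5
CG = +√(1/5) = +0.447214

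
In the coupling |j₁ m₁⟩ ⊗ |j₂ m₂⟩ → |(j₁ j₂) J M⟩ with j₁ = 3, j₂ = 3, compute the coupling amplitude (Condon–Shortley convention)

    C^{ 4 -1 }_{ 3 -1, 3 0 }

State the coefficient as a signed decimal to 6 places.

triangle: 2!*4!*4!/11! = 1152/39916800
(j±m)!: 2!*4!*3!*3!*3!*5! = 1244160
prefactor² = (2J+1)*Δ*N² = 124416/385
  k=0: +1/(0!*2!*4!*3!*0!*1!) = 1/288
  k=1: −1/(1!*1!*3!*2!*1!*2!) = -1/24
  k=2: +1/(2!*0!*2!*1!*2!*3!) = 1/48
Σ = -5/288  ⇒  CG² = 124416/385*(-5/288)² = 15/154
CG = −√(15/154) = -0.312094

-0.312094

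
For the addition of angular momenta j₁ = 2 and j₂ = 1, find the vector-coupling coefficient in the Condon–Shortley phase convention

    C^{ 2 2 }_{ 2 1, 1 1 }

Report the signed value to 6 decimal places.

−√(1/3) ≈ -0.577350

√[5·1!3!1!/6! · 3!1!2!0!4!0!] = √(12)
  +(−1)^1/∏(1,0,0,1,3,0)! = -1/6  (running -1/6)
⟨..|..⟩ = √(12)·(-1/6) = -0.577350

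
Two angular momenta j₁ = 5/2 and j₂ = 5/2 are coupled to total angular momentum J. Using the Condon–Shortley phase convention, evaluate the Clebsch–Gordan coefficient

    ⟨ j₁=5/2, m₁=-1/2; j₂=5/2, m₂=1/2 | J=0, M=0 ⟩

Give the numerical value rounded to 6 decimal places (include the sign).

−√(1/6) ≈ -0.408248

√[1·5!0!0!/6! · 2!3!3!2!0!0!] = √(24)
  +(−1)^3/∏(3,2,0,0,0,0)! = -1/12  (running -1/12)
⟨..|..⟩ = √(24)·(-1/12) = -0.408248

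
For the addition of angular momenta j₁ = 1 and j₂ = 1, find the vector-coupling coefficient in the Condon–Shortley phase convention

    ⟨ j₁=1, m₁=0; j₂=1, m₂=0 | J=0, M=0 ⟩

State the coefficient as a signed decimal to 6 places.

−√(1/3) ≈ -0.577350

j₁+j₂−J=2  J+j₁−j₂=0  J−j₁+j₂=0  j₁+j₂+J+1=3
(j₁±m₁, j₂±m₂, J±M) = (1,1,1,1,0,0)
P² = 1/3
sum k=1..1:
  [1] −1/1 = -1
S = -1
C² = P²·S² = 1/3 ; C = -0.577350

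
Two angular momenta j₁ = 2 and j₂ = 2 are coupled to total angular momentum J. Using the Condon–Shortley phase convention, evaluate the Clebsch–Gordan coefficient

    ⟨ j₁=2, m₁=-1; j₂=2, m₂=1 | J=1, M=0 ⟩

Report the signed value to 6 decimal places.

+0.316228  (= +√(1/10))

j₁+j₂−J=3  J+j₁−j₂=1  J−j₁+j₂=1  j₁+j₂+J+1=6
(j₁±m₁, j₂±m₂, J±M) = (1,3,3,1,1,1)
P² = 9/10
sum k=2..3:
  [2] +1/2 = 1/2
  [3] −1/6 = -1/6
S = 1/3
C² = P²·S² = 1/10 ; C = +0.316228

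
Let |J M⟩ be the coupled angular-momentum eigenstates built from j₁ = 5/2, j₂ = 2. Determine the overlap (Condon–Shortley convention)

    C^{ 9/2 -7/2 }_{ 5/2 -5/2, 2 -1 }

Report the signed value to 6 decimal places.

j₁+j₂−J=0  J+j₁−j₂=5  J−j₁+j₂=4  j₁+j₂+J+1=10
(j₁±m₁, j₂±m₂, J±M) = (0,5,1,3,1,8)
P² = 230400
sum k=0..0:
  [0] +1/720 = 1/720
S = 1/720
C² = P²·S² = 4/9 ; C = +0.666667

+0.666667  (= +√(4/9))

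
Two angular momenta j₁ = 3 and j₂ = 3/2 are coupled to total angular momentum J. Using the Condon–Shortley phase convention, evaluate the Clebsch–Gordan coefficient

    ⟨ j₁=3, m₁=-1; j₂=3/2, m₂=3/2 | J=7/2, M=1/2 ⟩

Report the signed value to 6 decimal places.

√[8·1!5!2!/9! · 2!4!3!0!4!3!] = √(1536/7)
  +(−1)^1/∏(1,0,3,2,2,0)! = -1/24  (running -1/24)
⟨..|..⟩ = √(1536/7)·(-1/24) = -0.617213

−√(8/21) = -0.617213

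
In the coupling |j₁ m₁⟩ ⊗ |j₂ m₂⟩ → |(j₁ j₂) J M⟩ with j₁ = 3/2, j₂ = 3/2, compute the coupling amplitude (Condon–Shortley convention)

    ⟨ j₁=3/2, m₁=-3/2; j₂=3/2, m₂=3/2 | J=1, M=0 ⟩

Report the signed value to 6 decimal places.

triangle: 2!×1!×1!/5! = 2/120
(j±m)!: 0!×3!×3!×0!×1!×1! = 36
prefactor² = (2J+1)×Δ×N² = 9/5
  k=2: +1/(2!×0!×1!×1!×0!×0!) = 1/2
Σ = 1/2  ⇒  CG² = 9/5×1/2² = 9/20
CG = +√(9/20) = +0.670820

+0.670820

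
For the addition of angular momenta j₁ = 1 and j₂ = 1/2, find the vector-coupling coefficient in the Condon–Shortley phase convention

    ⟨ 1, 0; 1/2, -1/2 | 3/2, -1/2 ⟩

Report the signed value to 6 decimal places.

+√(2/3) ≈ +0.816497

triangle: 0!×2!×1!/4! = 2/24
(j±m)!: 1!×1!×0!×1!×1!×2! = 2
prefactor² = (2J+1)×Δ×N² = 2/3
  k=0: +1/(0!×0!×1!×0!×1!×1!) = 1
Σ = 1  ⇒  CG² = 2/3×1² = 2/3
CG = +√(2/3) = +0.816497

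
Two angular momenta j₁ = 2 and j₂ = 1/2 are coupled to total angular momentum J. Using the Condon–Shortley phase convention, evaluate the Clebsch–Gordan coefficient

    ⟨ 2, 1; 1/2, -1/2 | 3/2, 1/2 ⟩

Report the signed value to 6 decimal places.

+0.774597  (= +√(3/5))

j₁+j₂−J=1  J+j₁−j₂=3  J−j₁+j₂=0  j₁+j₂+J+1=5
(j₁±m₁, j₂±m₂, J±M) = (3,1,0,1,2,1)
P² = 12/5
sum k=0..0:
  [0] +1/2 = 1/2
S = 1/2
C² = P²·S² = 3/5 ; C = +0.774597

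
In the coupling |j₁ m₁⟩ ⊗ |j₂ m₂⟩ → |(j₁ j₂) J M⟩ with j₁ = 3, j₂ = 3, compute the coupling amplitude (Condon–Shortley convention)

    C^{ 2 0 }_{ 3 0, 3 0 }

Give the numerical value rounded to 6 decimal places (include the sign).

+0.436436

√[5·4!2!2!/9! · 3!3!3!3!2!2!] = √(48/7)
  +(−1)^1/∏(1,3,2,2,0,0)! = -1/24  (running -1/24)
  +(−1)^2/∏(2,2,1,1,1,1)! = 1/4  (running 5/24)
  +(−1)^3/∏(3,1,0,0,2,2)! = -1/24  (running 1/6)
⟨..|..⟩ = √(48/7)·(1/6) = +0.436436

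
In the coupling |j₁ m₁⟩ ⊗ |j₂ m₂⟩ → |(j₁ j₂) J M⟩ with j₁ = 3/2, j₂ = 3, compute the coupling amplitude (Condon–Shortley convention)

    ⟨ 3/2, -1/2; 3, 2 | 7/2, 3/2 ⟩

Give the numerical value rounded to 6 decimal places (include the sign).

−√(3/7) ≈ -0.654654

triangle: 1!×2!×5!/9! = 240/362880
(j±m)!: 1!×2!×5!×1!×5!×2! = 57600
prefactor² = (2J+1)×Δ×N² = 6400/21
  k=0: +1/(0!×1!×2!×5!×0!×0!) = 1/240
  k=1: −1/(1!×0!×1!×4!×1!×1!) = -1/24
Σ = -3/80  ⇒  CG² = 6400/21×(-3/80)² = 3/7
CG = −√(3/7) = -0.654654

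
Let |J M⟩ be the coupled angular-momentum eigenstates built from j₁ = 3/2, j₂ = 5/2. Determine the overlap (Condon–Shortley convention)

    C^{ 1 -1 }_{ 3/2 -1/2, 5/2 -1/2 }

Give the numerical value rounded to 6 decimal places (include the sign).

√[3·3!0!2!/6! · 1!2!2!3!0!2!] = √(12/5)
  +(−1)^2/∏(2,1,0,0,0,2)! = 1/4  (running 1/4)
⟨..|..⟩ = √(12/5)·(1/4) = +0.387298

+√(3/20) = +0.387298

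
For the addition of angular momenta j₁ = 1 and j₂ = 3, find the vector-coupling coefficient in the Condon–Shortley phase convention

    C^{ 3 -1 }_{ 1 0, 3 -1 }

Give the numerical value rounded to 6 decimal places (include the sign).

triangle: 1!×1!×5!/8! = 120/40320
(j±m)!: 1!×1!×2!×4!×2!×4! = 2304
prefactor² = (2J+1)×Δ×N² = 48
  k=0: +1/(0!×1!×1!×2!×0!×3!) = 1/12
  k=1: −1/(1!×0!×0!×1!×1!×4!) = -1/24
Σ = 1/24  ⇒  CG² = 48×1/24² = 1/12
CG = +√(1/12) = +0.288675

+0.288675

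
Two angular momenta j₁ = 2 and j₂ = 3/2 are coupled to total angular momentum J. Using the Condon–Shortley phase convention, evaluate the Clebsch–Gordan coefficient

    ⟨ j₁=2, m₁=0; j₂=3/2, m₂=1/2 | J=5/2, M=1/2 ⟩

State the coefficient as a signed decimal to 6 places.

√[6·1!3!2!/7! · 2!2!2!1!3!2!] = √(48/35)
  +(−1)^0/∏(0,1,2,2,1,0)! = 1/4  (running 1/4)
  +(−1)^1/∏(1,0,1,1,2,1)! = -1/2  (running -1/4)
⟨..|..⟩ = √(48/35)·(-1/4) = -0.292770

−√(3/35) ≈ -0.292770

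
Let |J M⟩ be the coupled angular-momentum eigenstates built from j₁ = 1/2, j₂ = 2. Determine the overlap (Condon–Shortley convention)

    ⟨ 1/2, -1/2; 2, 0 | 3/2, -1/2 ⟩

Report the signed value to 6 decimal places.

−√(2/5) ≈ -0.632456

√[4·1!0!3!/5! · 0!1!2!2!1!2!] = √(8/5)
  +(−1)^1/∏(1,0,0,1,0,2)! = -1/2  (running -1/2)
⟨..|..⟩ = √(8/5)·(-1/2) = -0.632456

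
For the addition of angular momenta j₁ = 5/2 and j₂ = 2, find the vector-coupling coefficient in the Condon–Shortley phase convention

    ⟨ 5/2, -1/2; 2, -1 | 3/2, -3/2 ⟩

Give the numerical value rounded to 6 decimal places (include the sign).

−√(9/35) = -0.507093

√[4·3!2!1!/7! · 2!3!1!3!0!3!] = √(144/35)
  +(−1)^1/∏(1,2,2,0,0,1)! = -1/4  (running -1/4)
⟨..|..⟩ = √(144/35)·(-1/4) = -0.507093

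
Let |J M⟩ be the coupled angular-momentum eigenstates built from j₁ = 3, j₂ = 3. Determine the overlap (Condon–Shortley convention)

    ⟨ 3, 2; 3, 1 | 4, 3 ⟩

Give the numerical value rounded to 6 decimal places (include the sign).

j₁+j₂−J=2  J+j₁−j₂=4  J−j₁+j₂=4  j₁+j₂+J+1=11
(j₁±m₁, j₂±m₂, J±M) = (5,1,4,2,7,1)
P² = 82944/11
sum k=0..1:
  [0] +1/288 = 1/288
  [1] −1/144 = -1/144
S = -1/288
C² = P²·S² = 1/11 ; C = -0.301511

−√(1/11) = -0.301511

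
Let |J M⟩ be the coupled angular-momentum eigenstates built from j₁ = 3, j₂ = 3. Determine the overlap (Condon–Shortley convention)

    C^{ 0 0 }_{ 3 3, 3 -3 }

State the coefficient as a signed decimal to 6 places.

j₁+j₂−J=6  J+j₁−j₂=0  J−j₁+j₂=0  j₁+j₂+J+1=7
(j₁±m₁, j₂±m₂, J±M) = (6,0,0,6,0,0)
P² = 518400/7
sum k=0..0:
  [0] +1/720 = 1/720
S = 1/720
C² = P²·S² = 1/7 ; C = +0.377964

+√(1/7) ≈ +0.377964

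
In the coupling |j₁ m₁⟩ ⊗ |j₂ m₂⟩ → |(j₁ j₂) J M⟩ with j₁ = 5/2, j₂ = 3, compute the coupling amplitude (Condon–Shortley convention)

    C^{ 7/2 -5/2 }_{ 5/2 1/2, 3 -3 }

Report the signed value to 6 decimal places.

j₁+j₂−J=2  J+j₁−j₂=3  J−j₁+j₂=4  j₁+j₂+J+1=10
(j₁±m₁, j₂±m₂, J±M) = (3,2,0,6,1,6)
P² = 27648/7
sum k=0..0:
  [0] +1/96 = 1/96
S = 1/96
C² = P²·S² = 3/7 ; C = +0.654654

+√(3/7) ≈ +0.654654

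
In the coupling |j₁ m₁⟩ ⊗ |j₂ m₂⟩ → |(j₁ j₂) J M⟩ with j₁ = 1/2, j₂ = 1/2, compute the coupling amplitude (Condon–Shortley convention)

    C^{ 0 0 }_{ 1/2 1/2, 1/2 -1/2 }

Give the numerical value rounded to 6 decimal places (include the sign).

√[1·1!0!0!/2! · 1!0!0!1!0!0!] = √(1/2)
  +(−1)^0/∏(0,1,0,0,0,0)! = 1  (running 1)
⟨..|..⟩ = √(1/2)·(1) = +0.707107

+√(1/2) = +0.707107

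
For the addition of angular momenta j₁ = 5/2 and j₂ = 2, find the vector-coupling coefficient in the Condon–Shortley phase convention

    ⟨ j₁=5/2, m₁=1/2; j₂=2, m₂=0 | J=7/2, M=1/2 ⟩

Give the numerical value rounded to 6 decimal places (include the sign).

triangle: 1!*4!*3!/9! = 144/362880
(j±m)!: 3!*2!*2!*2!*4!*3! = 6912
prefactor² = (2J+1)*Δ*N² = 768/35
  k=0: +1/(0!*1!*2!*2!*2!*1!) = 1/8
  k=1: −1/(1!*0!*1!*1!*3!*2!) = -1/12
Σ = 1/24  ⇒  CG² = 768/35*1/24² = 4/105
CG = +√(4/105) = +0.195180

+0.195180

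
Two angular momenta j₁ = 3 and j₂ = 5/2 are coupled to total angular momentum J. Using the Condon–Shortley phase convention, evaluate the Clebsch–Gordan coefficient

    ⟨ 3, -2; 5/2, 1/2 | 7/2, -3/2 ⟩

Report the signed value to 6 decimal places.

triangle: 2!×4!×3!/10! = 288/3628800
(j±m)!: 1!×5!×3!×2!×2!×5! = 345600
prefactor² = (2J+1)×Δ×N² = 1536/7
  k=1: −1/(1!×1!×4!×2!×0!×1!) = -1/48
  k=2: +1/(2!×0!×3!×1!×1!×2!) = 1/24
Σ = 1/48  ⇒  CG² = 1536/7×1/48² = 2/21
CG = +√(2/21) = +0.308607

+0.308607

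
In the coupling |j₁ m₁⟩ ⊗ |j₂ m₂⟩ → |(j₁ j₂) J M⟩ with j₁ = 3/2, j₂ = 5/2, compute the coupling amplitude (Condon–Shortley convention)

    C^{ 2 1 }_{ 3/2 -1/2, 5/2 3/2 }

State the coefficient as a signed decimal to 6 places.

+√(1/42) ≈ +0.154303

j₁+j₂−J=2  J+j₁−j₂=1  J−j₁+j₂=3  j₁+j₂+J+1=7
(j₁±m₁, j₂±m₂, J±M) = (1,2,4,1,3,1)
P² = 24/7
sum k=1..2:
  [1] −1/6 = -1/6
  [2] +1/4 = 1/4
S = 1/12
C² = P²·S² = 1/42 ; C = +0.154303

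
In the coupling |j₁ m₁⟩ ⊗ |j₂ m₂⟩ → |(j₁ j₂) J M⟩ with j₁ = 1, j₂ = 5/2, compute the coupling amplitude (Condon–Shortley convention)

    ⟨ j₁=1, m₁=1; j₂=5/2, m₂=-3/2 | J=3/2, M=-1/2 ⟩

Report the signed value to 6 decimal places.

√[4·2!0!3!/6! · 2!0!1!4!1!2!] = √(32/5)
  +(−1)^0/∏(0,2,0,1,0,2)! = 1/4  (running 1/4)
⟨..|..⟩ = √(32/5)·(1/4) = +0.632456

+√(2/5) = +0.632456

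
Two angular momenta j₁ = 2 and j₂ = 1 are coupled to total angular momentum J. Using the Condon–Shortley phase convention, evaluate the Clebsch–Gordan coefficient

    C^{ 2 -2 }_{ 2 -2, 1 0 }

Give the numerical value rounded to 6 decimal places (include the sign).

-0.816497  (= −√(2/3))

√[5·1!3!1!/6! · 0!4!1!1!0!4!] = √(24)
  +(−1)^1/∏(1,0,3,0,0,1)! = -1/6  (running -1/6)
⟨..|..⟩ = √(24)·(-1/6) = -0.816497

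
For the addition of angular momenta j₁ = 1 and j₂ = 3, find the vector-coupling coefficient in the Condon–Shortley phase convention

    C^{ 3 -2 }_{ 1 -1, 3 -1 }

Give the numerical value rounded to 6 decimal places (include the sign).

√[7·1!1!5!/8! · 0!2!2!4!1!5!] = √(240)
  +(−1)^1/∏(1,0,1,1,0,4)! = -1/24  (running -1/24)
⟨..|..⟩ = √(240)·(-1/24) = -0.645497

−√(5/12) ≈ -0.645497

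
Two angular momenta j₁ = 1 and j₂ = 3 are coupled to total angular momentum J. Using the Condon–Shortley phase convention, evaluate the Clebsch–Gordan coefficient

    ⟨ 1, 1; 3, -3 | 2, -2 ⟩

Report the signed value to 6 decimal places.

j₁+j₂−J=2  J+j₁−j₂=0  J−j₁+j₂=4  j₁+j₂+J+1=7
(j₁±m₁, j₂±m₂, J±M) = (2,0,0,6,0,4)
P² = 11520/7
sum k=0..0:
  [0] +1/48 = 1/48
S = 1/48
C² = P²·S² = 5/7 ; C = +0.845154

+0.845154  (= +√(5/7))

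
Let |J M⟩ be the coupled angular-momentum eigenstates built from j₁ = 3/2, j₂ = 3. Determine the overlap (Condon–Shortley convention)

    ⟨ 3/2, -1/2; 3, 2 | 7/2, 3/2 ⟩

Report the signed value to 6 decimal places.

-0.654654

triangle: 1!*2!*5!/9! = 240/362880
(j±m)!: 1!*2!*5!*1!*5!*2! = 57600
prefactor² = (2J+1)*Δ*N² = 6400/21
  k=0: +1/(0!*1!*2!*5!*0!*0!) = 1/240
  k=1: −1/(1!*0!*1!*4!*1!*1!) = -1/24
Σ = -3/80  ⇒  CG² = 6400/21*(-3/80)² = 3/7
CG = −√(3/7) = -0.654654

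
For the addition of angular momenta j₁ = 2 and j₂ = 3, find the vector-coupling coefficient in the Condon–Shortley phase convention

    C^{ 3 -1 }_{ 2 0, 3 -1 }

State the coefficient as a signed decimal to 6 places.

j₁+j₂−J=2  J+j₁−j₂=2  J−j₁+j₂=4  j₁+j₂+J+1=9
(j₁±m₁, j₂±m₂, J±M) = (2,2,2,4,2,4)
P² = 256/15
sum k=0..2:
  [0] +1/16 = 1/16
  [1] −1/6 = -1/6
  [2] +1/96 = 1/96
S = -3/32
C² = P²·S² = 3/20 ; C = -0.387298

-0.387298  (= −√(3/20))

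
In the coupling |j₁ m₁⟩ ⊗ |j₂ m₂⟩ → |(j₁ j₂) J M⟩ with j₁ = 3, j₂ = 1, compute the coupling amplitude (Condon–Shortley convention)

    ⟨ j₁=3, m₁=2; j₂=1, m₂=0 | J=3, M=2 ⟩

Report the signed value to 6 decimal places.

j₁+j₂−J=1  J+j₁−j₂=5  J−j₁+j₂=1  j₁+j₂+J+1=8
(j₁±m₁, j₂±m₂, J±M) = (5,1,1,1,5,1)
P² = 300
sum k=0..1:
  [0] +1/24 = 1/24
  [1] −1/120 = -1/120
S = 1/30
C² = P²·S² = 1/3 ; C = +0.577350

+0.577350  (= +√(1/3))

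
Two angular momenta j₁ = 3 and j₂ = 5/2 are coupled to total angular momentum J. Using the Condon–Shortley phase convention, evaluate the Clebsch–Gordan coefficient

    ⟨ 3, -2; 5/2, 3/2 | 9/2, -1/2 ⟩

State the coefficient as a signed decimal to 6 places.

−√(361/1386) ≈ -0.510355

√[10·1!5!4!/11! · 1!5!4!1!4!5!] = √(460800/77)
  +(−1)^0/∏(0,1,5,4,0,0)! = 1/2880  (running 1/2880)
  +(−1)^1/∏(1,0,4,3,1,1)! = -1/144  (running -19/2880)
⟨..|..⟩ = √(460800/77)·(-19/2880) = -0.510355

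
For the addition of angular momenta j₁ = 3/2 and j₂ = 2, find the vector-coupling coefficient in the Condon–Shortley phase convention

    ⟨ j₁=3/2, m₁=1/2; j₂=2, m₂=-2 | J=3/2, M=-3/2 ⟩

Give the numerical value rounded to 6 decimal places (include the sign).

j₁+j₂−J=2  J+j₁−j₂=1  J−j₁+j₂=2  j₁+j₂+J+1=6
(j₁±m₁, j₂±m₂, J±M) = (2,1,0,4,0,3)
P² = 32/5
sum k=0..0:
  [0] +1/4 = 1/4
S = 1/4
C² = P²·S² = 2/5 ; C = +0.632456

+0.632456  (= +√(2/5))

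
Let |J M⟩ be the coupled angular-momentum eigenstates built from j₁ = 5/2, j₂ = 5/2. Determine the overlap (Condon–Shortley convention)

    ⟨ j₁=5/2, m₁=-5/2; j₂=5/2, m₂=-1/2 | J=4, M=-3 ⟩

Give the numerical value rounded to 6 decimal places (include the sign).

-0.707107  (= −√(1/2))

√[9·1!4!4!/10! · 0!5!2!3!1!7!] = √(10368)
  +(−1)^1/∏(1,0,4,1,0,3)! = -1/144  (running -1/144)
⟨..|..⟩ = √(10368)·(-1/144) = -0.707107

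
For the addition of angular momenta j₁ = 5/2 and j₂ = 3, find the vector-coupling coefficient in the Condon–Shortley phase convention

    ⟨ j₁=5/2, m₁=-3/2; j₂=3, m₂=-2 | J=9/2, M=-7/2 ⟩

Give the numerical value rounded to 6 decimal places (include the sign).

+0.100504  (= +√(1/99))

triangle: 1!·4!·5!/11! = 2880/39916800
(j±m)!: 1!·4!·1!·5!·1!·8! = 116121600
prefactor² = (2J+1)·Δ·N² = 921600/11
  k=0: +1/(0!·1!·4!·1!·0!·4!) = 1/576
  k=1: −1/(1!·0!·3!·0!·1!·5!) = -1/720
Σ = 1/2880  ⇒  CG² = 921600/11·1/2880² = 1/99
CG = +√(1/99) = +0.100504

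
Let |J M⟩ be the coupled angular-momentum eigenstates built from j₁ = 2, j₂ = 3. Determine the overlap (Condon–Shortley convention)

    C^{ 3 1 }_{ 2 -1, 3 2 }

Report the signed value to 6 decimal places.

j₁+j₂−J=2  J+j₁−j₂=2  J−j₁+j₂=4  j₁+j₂+J+1=9
(j₁±m₁, j₂±m₂, J±M) = (1,3,5,1,4,2)
P² = 64
sum k=1..2:
  [1] −1/48 = -1/48
  [2] +1/12 = 1/12
S = 1/16
C² = P²·S² = 1/4 ; C = +0.500000

+0.500000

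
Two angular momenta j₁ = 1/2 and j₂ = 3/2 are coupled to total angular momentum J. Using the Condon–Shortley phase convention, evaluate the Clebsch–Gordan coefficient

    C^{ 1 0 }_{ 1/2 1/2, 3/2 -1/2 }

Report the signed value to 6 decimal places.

+√(1/2) ≈ +0.707107

j₁+j₂−J=1  J+j₁−j₂=0  J−j₁+j₂=2  j₁+j₂+J+1=4
(j₁±m₁, j₂±m₂, J±M) = (1,0,1,2,1,1)
P² = 1/2
sum k=0..0:
  [0] +1/1 = 1
S = 1
C² = P²·S² = 1/2 ; C = +0.707107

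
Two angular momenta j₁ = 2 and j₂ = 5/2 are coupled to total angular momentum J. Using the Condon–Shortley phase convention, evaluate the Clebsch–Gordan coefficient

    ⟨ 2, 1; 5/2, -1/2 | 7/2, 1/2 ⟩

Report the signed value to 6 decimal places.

+0.557773

√[8·1!3!4!/9! · 3!1!2!3!4!3!] = √(1152/35)
  +(−1)^0/∏(0,1,1,2,2,2)! = 1/8  (running 1/8)
  +(−1)^1/∏(1,0,0,1,3,3)! = -1/36  (running 7/72)
⟨..|..⟩ = √(1152/35)·(7/72) = +0.557773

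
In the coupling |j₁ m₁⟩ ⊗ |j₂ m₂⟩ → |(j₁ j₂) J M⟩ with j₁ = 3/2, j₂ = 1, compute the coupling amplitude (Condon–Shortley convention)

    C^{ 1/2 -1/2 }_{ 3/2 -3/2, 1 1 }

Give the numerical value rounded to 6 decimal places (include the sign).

+0.707107  (= +√(1/2))

√[2·2!1!0!/4! · 0!3!2!0!0!1!] = √(2)
  +(−1)^2/∏(2,0,1,0,0,0)! = 1/2  (running 1/2)
⟨..|..⟩ = √(2)·(1/2) = +0.707107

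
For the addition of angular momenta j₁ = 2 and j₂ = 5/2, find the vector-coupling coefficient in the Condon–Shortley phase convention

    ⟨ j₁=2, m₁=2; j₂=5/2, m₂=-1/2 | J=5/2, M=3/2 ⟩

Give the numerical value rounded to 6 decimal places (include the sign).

+0.621059

√[6·2!2!3!/8! · 4!0!2!3!4!1!] = √(864/35)
  +(−1)^0/∏(0,2,0,2,2,1)! = 1/8  (running 1/8)
⟨..|..⟩ = √(864/35)·(1/8) = +0.621059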